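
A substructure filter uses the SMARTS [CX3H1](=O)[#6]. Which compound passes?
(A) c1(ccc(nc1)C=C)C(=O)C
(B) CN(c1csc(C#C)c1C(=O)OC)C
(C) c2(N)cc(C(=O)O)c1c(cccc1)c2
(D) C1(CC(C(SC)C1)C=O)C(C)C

[CX3H1](=O)[#6] describes an sp2 carbon with one H, double-bonded to O and single-bonded to carbon (an aldehyde).
(A) has an acetyl/ketone group (-C(=O)CH3) but the carbonyl carbon has H0 (two carbon neighbours), not H1.
(B) has a methyl-ester group (-C(=O)OCH3) but the carbonyl carbon has H0, not H1.
(C) has a carboxylic acid group (-C(=O)OH) but the carbonyl carbon has H0 and is bonded to O, not H1.
(D) contains an aldehyde (-CHO), which satisfies every atom and bond constraint.
So the answer is (D).

D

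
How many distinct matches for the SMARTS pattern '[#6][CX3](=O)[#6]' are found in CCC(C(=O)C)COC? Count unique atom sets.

1

[#6][CX3](=O)[#6] is the SMARTS for a ketone: a carbonyl carbon (no H) flanked by two carbons.
Exactly one fragment in the molecule meets all constraints, giving 1 match.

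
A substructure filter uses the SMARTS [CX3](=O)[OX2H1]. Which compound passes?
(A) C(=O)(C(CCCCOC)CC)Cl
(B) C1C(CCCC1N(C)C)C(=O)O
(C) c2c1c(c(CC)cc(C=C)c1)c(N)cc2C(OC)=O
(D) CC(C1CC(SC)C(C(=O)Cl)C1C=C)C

B

[CX3](=O)[OX2H1] describes an sp2 carbon double-bonded to O and single-bonded to an -OH oxygen (a carboxylic acid).
(A) has an acyl chloride (-C(=O)Cl) but the carbonyl is bonded to Cl, not to an -OH oxygen.
(B) contains a carboxylic acid group (-C(=O)OH), which satisfies every atom and bond constraint.
(C) has a methyl-ester group (-C(=O)OCH3) but the singly-bonded O has no H (OX2H0, not OX2H1).
(D) has an acyl chloride (-C(=O)Cl) but the carbonyl is bonded to Cl, not to an -OH oxygen.
So the answer is (B).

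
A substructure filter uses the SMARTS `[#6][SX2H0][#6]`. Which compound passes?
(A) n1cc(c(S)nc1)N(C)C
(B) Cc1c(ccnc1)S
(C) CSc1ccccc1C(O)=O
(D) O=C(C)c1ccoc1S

C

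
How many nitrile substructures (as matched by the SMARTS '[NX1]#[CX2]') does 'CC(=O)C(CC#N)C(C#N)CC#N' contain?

3

[NX1]#[CX2] is the SMARTS for a nitrile: a nitrogen triple-bonded to a two-connected carbon.
The molecule carries 3 separate instances of a nitrile (-C#N) meeting every constraint; each maps to a distinct set of atoms, giving 3 matches.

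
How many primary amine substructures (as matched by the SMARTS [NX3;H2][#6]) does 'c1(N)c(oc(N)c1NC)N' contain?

[NX3;H2][#6] is the SMARTS for a primary amine: a trivalent nitrogen with two H attached to carbon.
The molecule carries 3 separate instances of a primary amino group (-NH2) meeting every constraint; each maps to a distinct set of atoms, giving 3 matches.

3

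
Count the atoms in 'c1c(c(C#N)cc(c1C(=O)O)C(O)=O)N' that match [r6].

The query [r6] means: r6 matches atoms in a six-membered ring.
Check the 15 heavy atoms by environment: 6× c (aromatic, in 6-ring) → match; 2× N (acyclic) → no; 3× C (acyclic) → no; 4× O (acyclic) → no.
That gives 6 matching atoms.

6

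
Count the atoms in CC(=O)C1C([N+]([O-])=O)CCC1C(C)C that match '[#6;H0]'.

1

The query [#6;H0] means: any carbon with no attached hydrogen.
Check the 14 heavy atoms by environment: 2× C (H2) → no; 4× C (H1) → no; 3× C (H3) → no; 1× C (H0) → match; 2× O (H0) → no; 1× N (charge +1, H0) → no; 1× O (charge -1, H0) → no.
That gives 1 matching atom.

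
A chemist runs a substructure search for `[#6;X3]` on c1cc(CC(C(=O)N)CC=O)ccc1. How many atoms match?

8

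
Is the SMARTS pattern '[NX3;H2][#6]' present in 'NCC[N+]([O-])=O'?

Yes

The pattern [NX3;H2][#6] describes a trivalent nitrogen with two H attached to carbon — a primary amine.
The molecule carries a primary amino group (-NH2), whose atoms satisfy every constraint of the query, so the pattern matches.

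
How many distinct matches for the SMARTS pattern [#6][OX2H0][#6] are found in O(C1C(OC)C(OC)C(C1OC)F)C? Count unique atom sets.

4

[#6][OX2H0][#6] is the SMARTS for an ether: an aliphatic oxygen bridging two carbons with no H on the oxygen.
The molecule carries 4 separate instances of a methoxy ether (-OCH3) meeting every constraint; each maps to a distinct set of atoms, giving 4 matches.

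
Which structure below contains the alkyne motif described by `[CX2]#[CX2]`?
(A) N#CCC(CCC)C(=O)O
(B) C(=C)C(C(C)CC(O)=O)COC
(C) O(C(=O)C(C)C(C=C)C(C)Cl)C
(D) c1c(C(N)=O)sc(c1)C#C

D

[CX2]#[CX2] describes a carbon-carbon triple bond (an alkyne).
(A) has a nitrile (-C#N) but the triple bond is C#N, not C#C.
(B) has a vinyl group (-CH=CH2) but the C=C is a double bond; both carbons are CX3, not CX2.
(C) has a vinyl group (-CH=CH2) but the C=C is a double bond; both carbons are CX3, not CX2.
(D) contains an ethynyl group (-C#CH), which satisfies every atom and bond constraint.
So the answer is (D).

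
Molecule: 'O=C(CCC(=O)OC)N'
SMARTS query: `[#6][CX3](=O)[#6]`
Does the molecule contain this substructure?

The pattern [#6][CX3](=O)[#6] describes a carbonyl carbon (no H) flanked by two carbons — a ketone.
The closest candidate here is a primary amide (-C(=O)NH2), but one neighbour of the carbonyl carbon is N, not C. No other fragment satisfies the full query, so there is no match.

No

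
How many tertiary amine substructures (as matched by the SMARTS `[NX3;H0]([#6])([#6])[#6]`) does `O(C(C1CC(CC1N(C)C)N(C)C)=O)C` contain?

[NX3;H0]([#6])([#6])[#6] is the SMARTS for a tertiary amine: a trivalent nitrogen with no H, bonded to three carbons.
The molecule carries 2 separate instances of a dimethylamino group (-N(CH3)2) meeting every constraint; each maps to a distinct set of atoms, giving 2 matches.

2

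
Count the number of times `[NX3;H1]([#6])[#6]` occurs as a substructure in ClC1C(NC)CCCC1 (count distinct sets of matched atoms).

[NX3;H1]([#6])[#6] is the SMARTS for a secondary amine: a trivalent nitrogen with one H, bonded to two carbons.
Exactly one fragment in the molecule meets all constraints, giving 1 match.

1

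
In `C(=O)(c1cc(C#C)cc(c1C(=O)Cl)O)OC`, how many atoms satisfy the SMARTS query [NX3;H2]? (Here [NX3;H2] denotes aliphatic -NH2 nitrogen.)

The query [NX3;H2] means: aliphatic N with 3 total connections, two of them H — an -NH2 nitrogen (amine or amide).
Check the 16 heavy atoms by environment: 2× c (aromatic, H1, X3) → no; 4× c (aromatic, H0, X3) → no; 2× C (H0, X3) → no; 2× O (H0, X1) → no; 1× Cl (H0, X1) → no; 1× O (H0, X2) → no; 1× C (H3, X4) → no; 1× O (H1, X2) → no; 1× C (H0, X2) → no; 1× C (H1, X2) → no.
No environment satisfies the query, so 0 matching atoms.

0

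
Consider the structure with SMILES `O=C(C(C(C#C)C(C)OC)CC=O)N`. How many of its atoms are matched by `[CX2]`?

The query [CX2] means: C with X2: aliphatic carbon with exactly 2 total connections.
Check the 14 heavy atoms by environment: 6× C (X4) → no; 1× O (X2) → no; 2× C (X3) → no; 2× O (X1) → no; 1× N (X3) → no; 2× C (X2) → match.
That gives 2 matching atoms.

2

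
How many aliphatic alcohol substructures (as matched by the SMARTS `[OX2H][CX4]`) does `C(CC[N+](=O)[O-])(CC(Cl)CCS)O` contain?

1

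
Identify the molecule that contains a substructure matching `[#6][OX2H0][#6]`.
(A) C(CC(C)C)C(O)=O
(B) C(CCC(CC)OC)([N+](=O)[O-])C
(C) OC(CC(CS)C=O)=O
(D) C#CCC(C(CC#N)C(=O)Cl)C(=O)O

[#6][OX2H0][#6] describes an aliphatic oxygen bridging two carbons with no H on the oxygen (an ether).
(A) has a carboxylic acid group (-C(=O)OH) but the -OH oxygen has H1; the =O is OX1, not OX2.
(B) contains a methoxy ether (-OCH3), which satisfies every atom and bond constraint.
(C) has a carboxylic acid group (-C(=O)OH) but the -OH oxygen has H1; the =O is OX1, not OX2.
(D) has a carboxylic acid group (-C(=O)OH) but the -OH oxygen has H1; the =O is OX1, not OX2.
So the answer is (B).

B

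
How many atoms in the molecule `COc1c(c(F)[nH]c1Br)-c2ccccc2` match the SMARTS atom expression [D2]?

7

The query [D2] means: atom with exactly two heavy-atom neighbours.
Check the 15 heavy atoms by environment: 1× n (aromatic, D2) → match; 5× c (aromatic, D3) → no; 1× Br (D1) → no; 1× O (D2) → match; 1× C (D1) → no; 1× F (D1) → no; 5× c (aromatic, D2) → match.
Summing the matching environments: 1 + 1 + 5 = 7 matching atoms.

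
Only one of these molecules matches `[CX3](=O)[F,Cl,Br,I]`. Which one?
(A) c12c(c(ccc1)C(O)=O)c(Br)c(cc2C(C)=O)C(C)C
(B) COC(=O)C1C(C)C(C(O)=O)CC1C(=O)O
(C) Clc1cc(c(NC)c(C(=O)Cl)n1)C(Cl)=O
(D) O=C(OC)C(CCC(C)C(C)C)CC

C

[CX3](=O)[F,Cl,Br,I] describes a carbonyl carbon bonded to a halogen (an acyl halide).
(A) has a carboxylic acid group (-C(=O)OH) but the carbonyl is bonded to -OH, not to a halogen.
(B) has a carboxylic acid group (-C(=O)OH) but the carbonyl is bonded to -OH, not to a halogen.
(C) contains an acyl chloride (-C(=O)Cl), which satisfies every atom and bond constraint.
(D) has a methyl-ester group (-C(=O)OCH3) but the carbonyl is bonded to -O-C, not to a halogen.
So the answer is (C).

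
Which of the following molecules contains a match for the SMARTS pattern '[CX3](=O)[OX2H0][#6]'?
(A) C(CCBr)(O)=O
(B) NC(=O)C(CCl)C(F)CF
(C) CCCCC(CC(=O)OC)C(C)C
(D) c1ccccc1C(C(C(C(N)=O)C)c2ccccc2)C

C

[CX3](=O)[OX2H0][#6] describes a carbonyl carbon bonded to an oxygen that is itself bonded to carbon (no H on that O) (an ester).
(A) has a carboxylic acid group (-C(=O)OH) but the singly-bonded O carries H (OX2H1, not H0).
(B) has a primary amide (-C(=O)NH2) but the carbonyl is bonded to N, not to an O-C linkage.
(C) contains a methyl-ester group (-C(=O)OCH3), which satisfies every atom and bond constraint.
(D) has a primary amide (-C(=O)NH2) but the carbonyl is bonded to N, not to an O-C linkage.
So the answer is (C).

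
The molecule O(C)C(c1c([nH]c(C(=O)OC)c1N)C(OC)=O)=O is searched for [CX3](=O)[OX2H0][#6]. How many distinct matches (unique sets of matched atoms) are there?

3

[CX3](=O)[OX2H0][#6] is the SMARTS for an ester: a carbonyl carbon bonded to an oxygen that is itself bonded to carbon (no H on that O).
The molecule carries 3 separate instances of a methyl-ester group (-C(=O)OCH3) meeting every constraint; each maps to a distinct set of atoms, giving 3 matches.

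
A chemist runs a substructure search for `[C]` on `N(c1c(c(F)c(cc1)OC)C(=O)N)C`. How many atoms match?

3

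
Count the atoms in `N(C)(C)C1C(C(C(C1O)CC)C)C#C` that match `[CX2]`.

2

The query [CX2] means: C with X2: aliphatic carbon with exactly 2 total connections.
Check the 14 heavy atoms by environment: 10× C (X4) → no; 2× C (X2) → match; 1× N (X3) → no; 1× O (X2) → no.
That gives 2 matching atoms.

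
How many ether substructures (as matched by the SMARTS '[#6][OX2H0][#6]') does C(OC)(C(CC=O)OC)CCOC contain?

3

[#6][OX2H0][#6] is the SMARTS for an ether: an aliphatic oxygen bridging two carbons with no H on the oxygen.
The molecule carries 3 separate instances of a methoxy ether (-OCH3) meeting every constraint; each maps to a distinct set of atoms, giving 3 matches.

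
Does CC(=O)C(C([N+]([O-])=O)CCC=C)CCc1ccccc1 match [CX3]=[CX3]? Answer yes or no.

Yes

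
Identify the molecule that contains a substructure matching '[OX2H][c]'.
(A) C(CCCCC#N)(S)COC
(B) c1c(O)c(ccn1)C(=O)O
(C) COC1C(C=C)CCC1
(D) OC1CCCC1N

B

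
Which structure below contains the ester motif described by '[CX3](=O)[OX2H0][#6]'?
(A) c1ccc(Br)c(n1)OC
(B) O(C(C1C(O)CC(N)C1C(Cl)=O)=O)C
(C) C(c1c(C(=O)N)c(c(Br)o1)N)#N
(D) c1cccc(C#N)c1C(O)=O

B

[CX3](=O)[OX2H0][#6] describes a carbonyl carbon bonded to an oxygen that is itself bonded to carbon (no H on that O) (an ester).
(A) has a methoxy ether (-OCH3) but the ether oxygen is not adjacent to a C=O carbon.
(B) contains a methyl-ester group (-C(=O)OCH3), which satisfies every atom and bond constraint.
(C) has a primary amide (-C(=O)NH2) but the carbonyl is bonded to N, not to an O-C linkage.
(D) has a carboxylic acid group (-C(=O)OH) but the singly-bonded O carries H (OX2H1, not H0).
So the answer is (B).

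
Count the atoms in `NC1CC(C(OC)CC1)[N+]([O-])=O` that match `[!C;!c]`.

5

The query [!C;!c] means: neither aliphatic nor aromatic carbon — same as [!#6].
Check the 12 heavy atoms by environment: 7× C → no; 1× N (charge +1) → match; 1× O (charge -1) → match; 2× O → match; 1× N → match.
Summing the matching environments: 1 + 1 + 2 + 1 = 5 matching atoms.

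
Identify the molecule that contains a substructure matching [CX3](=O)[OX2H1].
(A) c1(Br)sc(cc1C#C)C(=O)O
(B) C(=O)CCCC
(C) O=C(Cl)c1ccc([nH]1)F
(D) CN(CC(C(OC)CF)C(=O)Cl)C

A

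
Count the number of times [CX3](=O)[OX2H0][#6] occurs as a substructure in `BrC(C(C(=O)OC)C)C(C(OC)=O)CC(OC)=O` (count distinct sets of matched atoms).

3

[CX3](=O)[OX2H0][#6] is the SMARTS for an ester: a carbonyl carbon bonded to an oxygen that is itself bonded to carbon (no H on that O).
The molecule carries 3 separate instances of a methyl-ester group (-C(=O)OCH3) meeting every constraint; each maps to a distinct set of atoms, giving 3 matches.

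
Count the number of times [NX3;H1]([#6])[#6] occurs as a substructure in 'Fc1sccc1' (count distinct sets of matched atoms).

[NX3;H1]([#6])[#6] is the SMARTS for a secondary amine: a trivalent nitrogen with one H, bonded to two carbons.
No fragment in the molecule satisfies every constraint, giving 0 matches.

0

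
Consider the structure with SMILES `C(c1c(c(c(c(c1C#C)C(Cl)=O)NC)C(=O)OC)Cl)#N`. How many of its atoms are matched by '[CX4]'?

2

Check the 20 heavy atoms by environment: 6× c (aromatic, X3) → no; 2× C (X3) → no; 2× O (X1) → no; 1× O (X2) → no; 2× C (X4) → match; 2× Cl (X1) → no; 1× N (X3) → no; 3× C (X2) → no; 1× N (X1) → no.
That gives 2 matching atoms.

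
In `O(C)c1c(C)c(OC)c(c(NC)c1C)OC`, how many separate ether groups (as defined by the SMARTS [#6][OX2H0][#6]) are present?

3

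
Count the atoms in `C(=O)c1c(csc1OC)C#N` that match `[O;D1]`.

Check the 11 heavy atoms by environment: 1× s (aromatic, D2) → no; 3× c (aromatic, D3) → no; 1× c (aromatic, D2) → no; 2× C (D2) → no; 1× N (D1) → no; 1× O (D1) → match; 1× O (D2) → no; 1× C (D1) → no.
That gives 1 matching atom.

1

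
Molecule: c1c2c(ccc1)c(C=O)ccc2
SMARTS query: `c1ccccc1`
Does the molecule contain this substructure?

Yes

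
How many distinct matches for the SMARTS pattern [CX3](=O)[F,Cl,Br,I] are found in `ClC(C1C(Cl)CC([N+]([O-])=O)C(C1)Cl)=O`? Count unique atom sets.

[CX3](=O)[F,Cl,Br,I] is the SMARTS for an acyl halide: a carbonyl carbon bonded to a halogen.
Exactly one fragment in the molecule meets all constraints, giving 1 match.

1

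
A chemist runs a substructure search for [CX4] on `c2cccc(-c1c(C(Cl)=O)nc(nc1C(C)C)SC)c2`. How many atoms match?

4

The query [CX4] means: C with X4: aliphatic carbon with exactly 4 total connections (bonds + H).
Check the 20 heavy atoms by environment: 2× n (aromatic, X2) → no; 10× c (aromatic, X3) → no; 4× C (X4) → match; 1× C (X3) → no; 1× O (X1) → no; 1× Cl (X1) → no; 1× S (X2) → no.
That gives 4 matching atoms.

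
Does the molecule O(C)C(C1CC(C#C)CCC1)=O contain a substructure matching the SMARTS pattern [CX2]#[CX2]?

The pattern [CX2]#[CX2] describes a carbon-carbon triple bond — an alkyne.
The molecule carries an ethynyl group (-C#CH), whose atoms satisfy every constraint of the query, so the pattern matches.

Yes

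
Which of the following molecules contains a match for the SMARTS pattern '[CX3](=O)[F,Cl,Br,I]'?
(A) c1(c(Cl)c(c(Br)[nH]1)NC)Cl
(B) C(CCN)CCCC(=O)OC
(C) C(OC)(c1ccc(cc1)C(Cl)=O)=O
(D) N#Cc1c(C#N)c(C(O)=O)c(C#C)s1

C

[CX3](=O)[F,Cl,Br,I] describes a carbonyl carbon bonded to a halogen (an acyl halide).
(A) has a chloro substituent but the Cl is not on a carbonyl carbon.
(B) has a methyl-ester group (-C(=O)OCH3) but the carbonyl is bonded to -O-C, not to a halogen.
(C) contains an acyl chloride (-C(=O)Cl), which satisfies every atom and bond constraint.
(D) has a carboxylic acid group (-C(=O)OH) but the carbonyl is bonded to -OH, not to a halogen.
So the answer is (C).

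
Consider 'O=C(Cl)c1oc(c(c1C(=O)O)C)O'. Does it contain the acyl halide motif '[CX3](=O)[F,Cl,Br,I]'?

Yes

The pattern [CX3](=O)[F,Cl,Br,I] describes a carbonyl carbon bonded to a halogen — an acyl halide.
The molecule carries an acyl chloride (-C(=O)Cl), whose atoms satisfy every constraint of the query, so the pattern matches.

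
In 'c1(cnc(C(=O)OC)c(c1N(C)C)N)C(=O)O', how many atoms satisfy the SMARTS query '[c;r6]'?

5

The query [c;r6] means: aromatic carbon that belongs to a six-membered ring.
Check the 17 heavy atoms by environment: 1× n (aromatic, in 6-ring) → no; 5× c (aromatic, in 6-ring) → match; 5× C (acyclic) → no; 4× O (acyclic) → no; 2× N (acyclic) → no.
That gives 5 matching atoms.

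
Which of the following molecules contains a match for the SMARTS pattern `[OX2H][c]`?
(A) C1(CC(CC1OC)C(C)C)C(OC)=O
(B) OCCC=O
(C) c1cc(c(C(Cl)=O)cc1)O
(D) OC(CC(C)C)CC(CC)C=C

C

[OX2H][c] describes a hydroxyl oxygen attached to an aromatic carbon (a phenol).
(A) has a methoxy ether (-OCH3) but the oxygen has H0, not H1.
(B) has a hydroxyl group (-OH) but the -OH is on an aliphatic carbon, not an aromatic c.
(C) contains a hydroxyl group (-OH), which satisfies every atom and bond constraint.
(D) has a hydroxyl group (-OH) but the -OH is on an aliphatic carbon, not an aromatic c.
So the answer is (C).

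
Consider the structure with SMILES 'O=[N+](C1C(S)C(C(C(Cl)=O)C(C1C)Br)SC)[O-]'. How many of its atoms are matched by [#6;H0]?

Check the 17 heavy atoms by environment: 6× C (H1) → no; 1× S (H0) → no; 2× C (H3) → no; 1× S (H1) → no; 1× Br (H0) → no; 1× C (H0) → match; 2× O (H0) → no; 1× Cl (H0) → no; 1× N (charge +1, H0) → no; 1× O (charge -1, H0) → no.
That gives 1 matching atom.

1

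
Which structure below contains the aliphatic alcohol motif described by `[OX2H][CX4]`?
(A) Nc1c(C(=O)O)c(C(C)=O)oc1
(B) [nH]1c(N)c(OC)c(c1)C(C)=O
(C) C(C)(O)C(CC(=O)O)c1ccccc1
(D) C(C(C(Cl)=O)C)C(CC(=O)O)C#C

C

[OX2H][CX4] describes a hydroxyl oxygen bound to an sp3 (X4) carbon (an aliphatic alcohol).
(A) has a carboxylic acid group (-C(=O)OH) but the -OH is on a CX3 carbonyl carbon, not a CX4 carbon.
(B) has a methoxy ether (-OCH3) but the oxygen has H0 (ether), not H1.
(C) contains a hydroxyl group (-OH), which satisfies every atom and bond constraint.
(D) has a carboxylic acid group (-C(=O)OH) but the -OH is on a CX3 carbonyl carbon, not a CX4 carbon.
So the answer is (C).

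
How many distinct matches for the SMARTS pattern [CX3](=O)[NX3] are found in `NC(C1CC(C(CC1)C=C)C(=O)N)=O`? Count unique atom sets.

2

[CX3](=O)[NX3] is the SMARTS for an amide: a carbonyl carbon bonded to a trivalent nitrogen.
The molecule carries 2 separate instances of a primary amide (-C(=O)NH2) meeting every constraint; each maps to a distinct set of atoms, giving 2 matches.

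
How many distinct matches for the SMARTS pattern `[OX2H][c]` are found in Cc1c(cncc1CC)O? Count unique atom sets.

1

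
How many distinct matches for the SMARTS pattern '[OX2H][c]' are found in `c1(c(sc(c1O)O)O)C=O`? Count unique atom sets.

3

[OX2H][c] is the SMARTS for a phenol: a hydroxyl oxygen attached to an aromatic carbon.
The molecule carries 3 separate instances of a hydroxyl group (-OH) meeting every constraint; each maps to a distinct set of atoms, giving 3 matches.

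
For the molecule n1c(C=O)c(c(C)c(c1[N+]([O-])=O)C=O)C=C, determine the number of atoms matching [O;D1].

4

The query [O;D1] means: aliphatic oxygen bonded to exactly one heavy atom.
Check the 16 heavy atoms by environment: 1× n (aromatic, D2) → no; 5× c (aromatic, D3) → no; 3× C (D2) → no; 3× O (D1) → match; 2× C (D1) → no; 1× N (charge +1, D3) → no; 1× O (charge -1, D1) → match.
Summing the matching environments: 3 + 1 = 4 matching atoms.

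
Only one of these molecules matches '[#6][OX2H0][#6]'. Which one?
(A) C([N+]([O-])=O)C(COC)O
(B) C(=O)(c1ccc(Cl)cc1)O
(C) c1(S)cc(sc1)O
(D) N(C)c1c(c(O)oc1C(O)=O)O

[#6][OX2H0][#6] describes an aliphatic oxygen bridging two carbons with no H on the oxygen (an ether).
(A) contains a methoxy ether (-OCH3), which satisfies every atom and bond constraint.
(B) has a carboxylic acid group (-C(=O)OH) but the -OH oxygen has H1; the =O is OX1, not OX2.
(C) has a hydroxyl group (-OH) but the oxygen has H1, not H0 bridging two carbons.
(D) has a carboxylic acid group (-C(=O)OH) but the -OH oxygen has H1; the =O is OX1, not OX2.
So the answer is (A).

A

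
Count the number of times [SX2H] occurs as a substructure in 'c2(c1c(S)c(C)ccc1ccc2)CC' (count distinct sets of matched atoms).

1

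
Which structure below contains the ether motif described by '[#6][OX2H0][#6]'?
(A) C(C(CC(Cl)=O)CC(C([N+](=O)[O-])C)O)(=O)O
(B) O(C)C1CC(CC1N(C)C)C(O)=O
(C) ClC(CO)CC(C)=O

[#6][OX2H0][#6] describes an aliphatic oxygen bridging two carbons with no H on the oxygen (an ether).
(A) has a carboxylic acid group (-C(=O)OH) but the -OH oxygen has H1; the =O is OX1, not OX2.
(B) contains a methoxy ether (-OCH3), which satisfies every atom and bond constraint.
(C) has a hydroxyl group (-OH) but the oxygen has H1, not H0 bridging two carbons.
So the answer is (B).

B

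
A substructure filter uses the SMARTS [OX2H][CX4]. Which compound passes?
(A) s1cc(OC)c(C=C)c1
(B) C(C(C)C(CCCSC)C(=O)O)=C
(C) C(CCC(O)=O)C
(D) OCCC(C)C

D

[OX2H][CX4] describes a hydroxyl oxygen bound to an sp3 (X4) carbon (an aliphatic alcohol).
(A) has a methoxy ether (-OCH3) but the oxygen has H0 (ether), not H1.
(B) has a carboxylic acid group (-C(=O)OH) but the -OH is on a CX3 carbonyl carbon, not a CX4 carbon.
(C) has a carboxylic acid group (-C(=O)OH) but the -OH is on a CX3 carbonyl carbon, not a CX4 carbon.
(D) contains a hydroxyl group (-OH), which satisfies every atom and bond constraint.
So the answer is (D).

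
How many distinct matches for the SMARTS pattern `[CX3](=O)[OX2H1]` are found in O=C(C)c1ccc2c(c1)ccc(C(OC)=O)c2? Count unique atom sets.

[CX3](=O)[OX2H1] is the SMARTS for a carboxylic acid: an sp2 carbon double-bonded to O and single-bonded to an -OH oxygen.
The molecule has a methyl-ester group (-C(=O)OCH3), but the singly-bonded O has no H (OX2H0, not OX2H1); nothing else fits, so there are 0 matches.

0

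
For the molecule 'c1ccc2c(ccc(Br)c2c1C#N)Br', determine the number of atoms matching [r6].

10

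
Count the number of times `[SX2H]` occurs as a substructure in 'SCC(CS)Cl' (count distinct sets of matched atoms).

2

[SX2H] is the SMARTS for a thiol: an aliphatic sulfur with two connections, one being H.
The molecule carries 2 separate instances of a thiol (-SH) meeting every constraint; each maps to a distinct set of atoms, giving 2 matches.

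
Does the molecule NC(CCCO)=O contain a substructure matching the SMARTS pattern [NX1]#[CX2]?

No

The pattern [NX1]#[CX2] describes a nitrogen triple-bonded to a two-connected carbon — a nitrile.
The closest candidate here is a primary amide (-C(=O)NH2), but the nitrogen is NX3, not NX1. No other fragment satisfies the full query, so there is no match.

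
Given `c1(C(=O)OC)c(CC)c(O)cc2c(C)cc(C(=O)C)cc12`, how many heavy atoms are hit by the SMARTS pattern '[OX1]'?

The query [OX1] means: aliphatic oxygen with one total connection — typically a carbonyl =O or an oxide.
Check the 21 heavy atoms by environment: 10× c (aromatic, X3) → no; 5× C (X4) → no; 2× C (X3) → no; 2× O (X1) → match; 2× O (X2) → no.
That gives 2 matching atoms.

2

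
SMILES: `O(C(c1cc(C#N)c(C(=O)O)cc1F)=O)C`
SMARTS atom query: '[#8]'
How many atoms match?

4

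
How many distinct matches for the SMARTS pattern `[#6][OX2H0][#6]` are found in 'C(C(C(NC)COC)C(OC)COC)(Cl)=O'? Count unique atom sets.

3

[#6][OX2H0][#6] is the SMARTS for an ether: an aliphatic oxygen bridging two carbons with no H on the oxygen.
The molecule carries 3 separate instances of a methoxy ether (-OCH3) meeting every constraint; each maps to a distinct set of atoms, giving 3 matches.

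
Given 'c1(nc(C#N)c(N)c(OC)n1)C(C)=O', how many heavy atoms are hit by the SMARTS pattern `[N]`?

2

The query [N] means: uppercase N matches aliphatic (non-aromatic) nitrogen only.
Check the 14 heavy atoms by environment: 2× n (aromatic) → no; 4× c (aromatic) → no; 4× C → no; 2× O → no; 2× N → match.
That gives 2 matching atoms.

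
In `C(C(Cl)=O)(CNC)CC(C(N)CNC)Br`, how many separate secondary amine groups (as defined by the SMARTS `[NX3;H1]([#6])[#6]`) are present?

[NX3;H1]([#6])[#6] is the SMARTS for a secondary amine: a trivalent nitrogen with one H, bonded to two carbons.
The molecule carries 2 separate instances of an N-methylamino group (-NHCH3) meeting every constraint; each maps to a distinct set of atoms, giving 2 matches.

2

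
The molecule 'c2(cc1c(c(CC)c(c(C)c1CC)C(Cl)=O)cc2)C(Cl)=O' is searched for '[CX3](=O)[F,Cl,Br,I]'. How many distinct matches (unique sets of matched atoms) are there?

2

[CX3](=O)[F,Cl,Br,I] is the SMARTS for an acyl halide: a carbonyl carbon bonded to a halogen.
The molecule carries 2 separate instances of an acyl chloride (-C(=O)Cl) meeting every constraint; each maps to a distinct set of atoms, giving 2 matches.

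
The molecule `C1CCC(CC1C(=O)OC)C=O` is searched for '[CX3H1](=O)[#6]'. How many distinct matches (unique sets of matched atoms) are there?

1

[CX3H1](=O)[#6] is the SMARTS for an aldehyde: an sp2 carbon with one H, double-bonded to O and single-bonded to carbon.
Exactly one fragment in the molecule meets all constraints, giving 1 match.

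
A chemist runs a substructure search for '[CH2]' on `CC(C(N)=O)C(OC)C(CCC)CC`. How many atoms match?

Check the 14 heavy atoms by environment: 4× C (H3) → no; 3× C (H2) → match; 3× C (H1) → no; 2× O (H0) → no; 1× C (H0) → no; 1× N (H2) → no.
That gives 3 matching atoms.

3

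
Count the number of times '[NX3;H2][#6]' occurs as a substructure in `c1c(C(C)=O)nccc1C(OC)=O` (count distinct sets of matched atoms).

0

[NX3;H2][#6] is the SMARTS for a primary amine: a trivalent nitrogen with two H attached to carbon.
No fragment in the molecule satisfies every constraint, giving 0 matches.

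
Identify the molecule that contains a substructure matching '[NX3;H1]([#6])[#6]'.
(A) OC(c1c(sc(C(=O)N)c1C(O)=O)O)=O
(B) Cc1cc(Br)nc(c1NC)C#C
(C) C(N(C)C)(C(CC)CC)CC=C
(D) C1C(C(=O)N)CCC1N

B

[NX3;H1]([#6])[#6] describes a trivalent nitrogen with one H, bonded to two carbons (a secondary amine).
(A) has a primary amide (-C(=O)NH2) but the -C(=O)NH2 nitrogen has H2, not H1.
(B) contains an N-methylamino group (-NHCH3), which satisfies every atom and bond constraint.
(C) has a dimethylamino group (-N(CH3)2) but the nitrogen has H0, not H1.
(D) has a primary amide (-C(=O)NH2) but the -C(=O)NH2 nitrogen has H2, not H1.
So the answer is (B).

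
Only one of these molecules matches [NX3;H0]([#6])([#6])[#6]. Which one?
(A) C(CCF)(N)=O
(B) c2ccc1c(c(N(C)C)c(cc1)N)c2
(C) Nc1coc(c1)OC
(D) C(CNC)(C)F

B

[NX3;H0]([#6])([#6])[#6] describes a trivalent nitrogen with no H, bonded to three carbons (a tertiary amine).
(A) has a primary amide (-C(=O)NH2) but the amide nitrogen has H2 and only one carbon neighbour.
(B) contains a dimethylamino group (-N(CH3)2), which satisfies every atom and bond constraint.
(C) has a primary amino group (-NH2) but the nitrogen has H2, not H0 with three carbons.
(D) has an N-methylamino group (-NHCH3) but the nitrogen still has one H (H1), not H0.
So the answer is (B).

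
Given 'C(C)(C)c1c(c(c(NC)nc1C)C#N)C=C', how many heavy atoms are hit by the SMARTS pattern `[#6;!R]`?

8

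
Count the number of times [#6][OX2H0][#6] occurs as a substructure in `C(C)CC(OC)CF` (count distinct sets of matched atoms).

1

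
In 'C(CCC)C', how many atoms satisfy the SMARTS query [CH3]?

The query [CH3] means: aliphatic carbon with exactly three hydrogens.
Check the 5 heavy atoms by environment: 3× C (H2) → no; 2× C (H3) → match.
That gives 2 matching atoms.

2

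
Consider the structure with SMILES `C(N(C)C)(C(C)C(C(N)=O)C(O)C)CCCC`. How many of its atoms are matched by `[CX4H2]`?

3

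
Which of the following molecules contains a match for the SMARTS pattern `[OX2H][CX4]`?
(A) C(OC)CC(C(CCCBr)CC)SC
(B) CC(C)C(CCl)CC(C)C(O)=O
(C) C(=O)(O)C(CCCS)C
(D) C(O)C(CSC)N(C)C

D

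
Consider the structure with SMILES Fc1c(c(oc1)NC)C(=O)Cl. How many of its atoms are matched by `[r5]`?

The query [r5] means: r5 matches atoms in a five-membered ring.
Check the 11 heavy atoms by environment: 1× o (aromatic, in 5-ring) → match; 4× c (aromatic, in 5-ring) → match; 1× N (acyclic) → no; 2× C (acyclic) → no; 1× O (acyclic) → no; 1× Cl (acyclic) → no; 1× F (acyclic) → no.
Summing the matching environments: 1 + 4 = 5 matching atoms.

5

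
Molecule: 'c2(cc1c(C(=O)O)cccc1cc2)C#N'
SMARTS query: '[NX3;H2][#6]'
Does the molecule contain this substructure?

No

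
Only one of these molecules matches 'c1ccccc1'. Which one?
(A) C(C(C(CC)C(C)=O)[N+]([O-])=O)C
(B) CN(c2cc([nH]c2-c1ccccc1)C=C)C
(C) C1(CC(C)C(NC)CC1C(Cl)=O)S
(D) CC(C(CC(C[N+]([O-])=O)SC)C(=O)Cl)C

B

c1ccccc1 describes six aromatic carbons in a ring (a benzene ring).
(A) has a methyl group (-CH3) but no six-membered all-carbon aromatic ring is present.
(B) contains a phenyl ring, which satisfies every atom and bond constraint.
(C) has a methyl group (-CH3) but no six-membered all-carbon aromatic ring is present.
(D) has a methyl group (-CH3) but no six-membered all-carbon aromatic ring is present.
So the answer is (B).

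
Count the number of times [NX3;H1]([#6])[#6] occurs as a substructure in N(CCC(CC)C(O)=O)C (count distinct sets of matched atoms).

1

[NX3;H1]([#6])[#6] is the SMARTS for a secondary amine: a trivalent nitrogen with one H, bonded to two carbons.
Exactly one fragment in the molecule meets all constraints, giving 1 match.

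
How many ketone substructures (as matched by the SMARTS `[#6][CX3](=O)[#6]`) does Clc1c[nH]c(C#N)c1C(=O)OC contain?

[#6][CX3](=O)[#6] is the SMARTS for a ketone: a carbonyl carbon (no H) flanked by two carbons.
The molecule has a methyl-ester group (-C(=O)OCH3), but one neighbour of the carbonyl carbon is O, not C; nothing else fits, so there are 0 matches.

0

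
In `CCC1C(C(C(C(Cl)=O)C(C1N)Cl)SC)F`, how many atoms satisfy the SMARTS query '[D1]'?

The query [D1] means: atom with exactly one heavy-atom neighbour (degree 1).
Check the 16 heavy atoms by environment: 7× C (D3) → no; 1× F (D1) → match; 1× C (D2) → no; 2× C (D1) → match; 1× S (D2) → no; 1× N (D1) → match; 1× O (D1) → match; 2× Cl (D1) → match.
Summing the matching environments: 1 + 2 + 1 + 1 + 2 = 7 matching atoms.

7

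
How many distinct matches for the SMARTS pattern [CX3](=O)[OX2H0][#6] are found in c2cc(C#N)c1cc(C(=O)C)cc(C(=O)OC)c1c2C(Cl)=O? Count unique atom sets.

[CX3](=O)[OX2H0][#6] is the SMARTS for an ester: a carbonyl carbon bonded to an oxygen that is itself bonded to carbon (no H on that O).
Exactly one fragment in the molecule meets all constraints, giving 1 match.

1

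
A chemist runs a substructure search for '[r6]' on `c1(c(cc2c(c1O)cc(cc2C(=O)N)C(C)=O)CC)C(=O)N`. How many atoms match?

10

The query [r6] means: r6 matches atoms in a six-membered ring.
Check the 22 heavy atoms by environment: 10× c (aromatic, in 6-ring) → match; 6× C (acyclic) → no; 4× O (acyclic) → no; 2× N (acyclic) → no.
That gives 10 matching atoms.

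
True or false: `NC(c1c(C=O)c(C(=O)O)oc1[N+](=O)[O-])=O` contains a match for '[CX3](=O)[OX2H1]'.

The pattern [CX3](=O)[OX2H1] describes an sp2 carbon double-bonded to O and single-bonded to an -OH oxygen — a carboxylic acid.
The molecule carries a carboxylic acid group (-C(=O)OH), whose atoms satisfy every constraint of the query, so the pattern matches.

True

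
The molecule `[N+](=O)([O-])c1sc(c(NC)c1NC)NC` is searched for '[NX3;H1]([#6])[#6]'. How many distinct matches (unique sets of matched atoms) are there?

[NX3;H1]([#6])[#6] is the SMARTS for a secondary amine: a trivalent nitrogen with one H, bonded to two carbons.
The molecule carries 3 separate instances of an N-methylamino group (-NHCH3) meeting every constraint; each maps to a distinct set of atoms, giving 3 matches.

3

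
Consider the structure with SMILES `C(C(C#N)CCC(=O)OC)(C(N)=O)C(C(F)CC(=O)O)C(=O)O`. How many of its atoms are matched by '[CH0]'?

5

The query [CH0] means: aliphatic carbon with no attached hydrogen.
Check the 23 heavy atoms by environment: 3× C (H2) → no; 4× C (H1) → no; 1× F (H0) → no; 5× C (H0) → match; 1× N (H0) → no; 5× O (H0) → no; 1× N (H2) → no; 2× O (H1) → no; 1× C (H3) → no.
That gives 5 matching atoms.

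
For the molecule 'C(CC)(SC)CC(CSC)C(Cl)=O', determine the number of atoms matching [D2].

5

Check the 13 heavy atoms by environment: 3× C (D1) → no; 3× C (D2) → match; 3× C (D3) → no; 2× S (D2) → match; 1× O (D1) → no; 1× Cl (D1) → no.
Summing the matching environments: 3 + 2 = 5 matching atoms.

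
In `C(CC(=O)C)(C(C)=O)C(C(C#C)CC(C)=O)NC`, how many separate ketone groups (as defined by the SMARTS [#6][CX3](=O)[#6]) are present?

[#6][CX3](=O)[#6] is the SMARTS for a ketone: a carbonyl carbon (no H) flanked by two carbons.
The molecule carries 3 separate instances of an acetyl/ketone group (-C(=O)CH3) meeting every constraint; each maps to a distinct set of atoms, giving 3 matches.

3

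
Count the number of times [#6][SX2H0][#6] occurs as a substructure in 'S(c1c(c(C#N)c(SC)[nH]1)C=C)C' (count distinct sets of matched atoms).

2

[#6][SX2H0][#6] is the SMARTS for a thioether: an aliphatic sulfur bridging two carbons with no H on the sulfur.
The molecule carries 2 separate instances of a methylthio ether (-SCH3) meeting every constraint; each maps to a distinct set of atoms, giving 2 matches.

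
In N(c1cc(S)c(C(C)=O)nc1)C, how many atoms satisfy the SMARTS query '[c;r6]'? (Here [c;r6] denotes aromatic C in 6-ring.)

Check the 12 heavy atoms by environment: 1× n (aromatic, in 6-ring) → no; 5× c (aromatic, in 6-ring) → match; 3× C (acyclic) → no; 1× O (acyclic) → no; 1× S (acyclic) → no; 1× N (acyclic) → no.
That gives 5 matching atoms.

5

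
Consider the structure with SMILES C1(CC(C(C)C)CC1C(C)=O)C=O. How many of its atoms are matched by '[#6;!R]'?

The query [#6;!R] means: carbon not in any ring.
Check the 13 heavy atoms by environment: 5× C (in 5-ring) → no; 6× C (acyclic) → match; 2× O (acyclic) → no.
That gives 6 matching atoms.

6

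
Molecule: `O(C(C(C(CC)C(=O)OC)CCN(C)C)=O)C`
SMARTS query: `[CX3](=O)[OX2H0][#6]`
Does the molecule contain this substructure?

Yes

The pattern [CX3](=O)[OX2H0][#6] describes a carbonyl carbon bonded to an oxygen that is itself bonded to carbon (no H on that O) — an ester.
The molecule carries a methyl-ester group (-C(=O)OCH3), whose atoms satisfy every constraint of the query, so the pattern matches.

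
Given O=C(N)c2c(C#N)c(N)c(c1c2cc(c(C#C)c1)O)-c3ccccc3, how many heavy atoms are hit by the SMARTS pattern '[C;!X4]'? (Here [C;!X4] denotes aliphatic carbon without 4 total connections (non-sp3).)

4

Check the 25 heavy atoms by environment: 16× c (aromatic, X3) → no; 2× N (X3) → no; 1× C (X3) → match; 1× O (X1) → no; 1× O (X2) → no; 3× C (X2) → match; 1× N (X1) → no.
Summing the matching environments: 1 + 3 = 4 matching atoms.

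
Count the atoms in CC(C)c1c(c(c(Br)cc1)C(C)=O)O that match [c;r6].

6

The query [c;r6] means: aromatic carbon that belongs to a six-membered ring.
Check the 14 heavy atoms by environment: 6× c (aromatic, in 6-ring) → match; 5× C (acyclic) → no; 1× Br (acyclic) → no; 2× O (acyclic) → no.
That gives 6 matching atoms.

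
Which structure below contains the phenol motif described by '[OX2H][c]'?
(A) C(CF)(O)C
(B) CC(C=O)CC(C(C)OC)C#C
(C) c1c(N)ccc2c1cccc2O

C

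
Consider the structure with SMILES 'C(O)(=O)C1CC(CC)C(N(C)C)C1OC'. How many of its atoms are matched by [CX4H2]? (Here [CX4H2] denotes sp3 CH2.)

2

The query [CX4H2] means: sp3 carbon (X4) with exactly two hydrogens.
Check the 15 heavy atoms by environment: 4× C (H1, X4) → no; 2× C (H2, X4) → match; 1× N (H0, X3) → no; 4× C (H3, X4) → no; 1× C (H0, X3) → no; 1× O (H0, X1) → no; 1× O (H1, X2) → no; 1× O (H0, X2) → no.
That gives 2 matching atoms.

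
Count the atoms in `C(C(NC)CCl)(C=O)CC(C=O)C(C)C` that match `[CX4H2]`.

Check the 15 heavy atoms by environment: 3× C (H3, X4) → no; 4× C (H1, X4) → no; 2× C (H2, X4) → match; 2× C (H1, X3) → no; 2× O (H0, X1) → no; 1× Cl (H0, X1) → no; 1× N (H1, X3) → no.
That gives 2 matching atoms.

2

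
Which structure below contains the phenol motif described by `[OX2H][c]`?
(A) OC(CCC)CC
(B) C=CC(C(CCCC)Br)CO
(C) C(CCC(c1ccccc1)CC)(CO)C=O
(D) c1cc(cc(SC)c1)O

[OX2H][c] describes a hydroxyl oxygen attached to an aromatic carbon (a phenol).
(A) has a hydroxyl group (-OH) but the -OH is on an aliphatic carbon, not an aromatic c.
(B) has a hydroxyl group (-OH) but the -OH is on an aliphatic carbon, not an aromatic c.
(C) has a hydroxyl group (-OH) but the -OH is on an aliphatic carbon, not an aromatic c.
(D) contains a hydroxyl group (-OH), which satisfies every atom and bond constraint.
So the answer is (D).

D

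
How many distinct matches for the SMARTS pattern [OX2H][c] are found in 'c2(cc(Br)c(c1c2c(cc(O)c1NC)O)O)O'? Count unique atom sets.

4

[OX2H][c] is the SMARTS for a phenol: a hydroxyl oxygen attached to an aromatic carbon.
The molecule carries 4 separate instances of a hydroxyl group (-OH) meeting every constraint; each maps to a distinct set of atoms, giving 4 matches.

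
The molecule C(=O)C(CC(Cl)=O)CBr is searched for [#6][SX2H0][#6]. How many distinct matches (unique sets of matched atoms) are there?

0

[#6][SX2H0][#6] is the SMARTS for a thioether: an aliphatic sulfur bridging two carbons with no H on the sulfur.
No fragment in the molecule satisfies every constraint, giving 0 matches.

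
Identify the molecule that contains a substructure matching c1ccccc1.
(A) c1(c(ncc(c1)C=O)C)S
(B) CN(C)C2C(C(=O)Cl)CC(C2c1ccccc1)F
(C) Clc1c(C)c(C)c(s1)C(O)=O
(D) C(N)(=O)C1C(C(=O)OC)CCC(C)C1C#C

c1ccccc1 describes six aromatic carbons in a ring (a benzene ring).
(A) has a methyl group (-CH3) but no six-membered all-carbon aromatic ring is present.
(B) contains a phenyl ring, which satisfies every atom and bond constraint.
(C) has a methyl group (-CH3) but no six-membered all-carbon aromatic ring is present.
(D) has a methyl group (-CH3) but no six-membered all-carbon aromatic ring is present.
So the answer is (B).

B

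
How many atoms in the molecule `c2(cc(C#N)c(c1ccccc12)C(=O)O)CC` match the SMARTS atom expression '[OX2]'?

1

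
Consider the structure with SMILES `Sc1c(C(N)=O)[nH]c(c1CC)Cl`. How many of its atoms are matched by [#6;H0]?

5

The query [#6;H0] means: any carbon with no attached hydrogen.
Check the 12 heavy atoms by environment: 1× n (aromatic, H1) → no; 4× c (aromatic, H0) → match; 1× C (H0) → match; 1× O (H0) → no; 1× N (H2) → no; 1× C (H2) → no; 1× C (H3) → no; 1× Cl (H0) → no; 1× S (H1) → no.
Summing the matching environments: 4 + 1 = 5 matching atoms.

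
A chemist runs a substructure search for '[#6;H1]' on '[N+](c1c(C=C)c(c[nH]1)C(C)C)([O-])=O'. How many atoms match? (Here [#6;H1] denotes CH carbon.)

3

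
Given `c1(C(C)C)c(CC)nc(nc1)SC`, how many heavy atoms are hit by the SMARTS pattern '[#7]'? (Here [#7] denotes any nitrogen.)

The query [#7] means: #7 matches any nitrogen atom regardless of aromaticity.
Check the 13 heavy atoms by environment: 2× n (aromatic) → match; 4× c (aromatic) → no; 1× S → no; 6× C → no.
That gives 2 matching atoms.

2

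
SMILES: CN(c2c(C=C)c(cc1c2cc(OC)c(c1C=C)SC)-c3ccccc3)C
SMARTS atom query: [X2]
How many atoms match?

2

The query [X2] means: any atom with exactly two total connections (bonds + H).
Check the 27 heavy atoms by environment: 16× c (aromatic, X3) → no; 4× C (X3) → no; 1× O (X2) → match; 4× C (X4) → no; 1× S (X2) → match; 1× N (X3) → no.
Summing the matching environments: 1 + 1 = 2 matching atoms.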